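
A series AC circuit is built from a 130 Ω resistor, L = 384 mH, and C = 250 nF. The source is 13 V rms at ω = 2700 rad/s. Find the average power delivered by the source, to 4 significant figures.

102.4 mW

X_L = ωL = 1037 Ω
X_C = 1/(ωC) = 1481 Ω
Net reactance X = X_L − X_C = -444.7 Ω
Z = 130.0 − j444.7 Ω
|Z| = √(130.0² + 444.7²) = 463.3 Ω
∠Z = arctan(-444.7/130.0) = -73.70°
I = V/|Z| = 28.06 mA
P = VI cos φ = 13 × 0.02806 × cos(-73.70°) = 102.4 mW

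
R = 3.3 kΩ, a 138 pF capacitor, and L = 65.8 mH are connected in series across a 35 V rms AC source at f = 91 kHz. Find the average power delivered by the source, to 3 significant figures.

ω = 2πf = 571800 rad/s
X_L = ωL = 37600 Ω
X_C = 1/(ωC) = 12700 Ω
Net reactance X = X_L − X_C = 24900 Ω
Z = 3300 + j24900 Ω
|Z| = √(3300² + 24900²) = 25200 Ω
∠Z = arctan(24900/3300) = 82.5°
I = V/|Z| = 1.39 mA
P = VI cos φ = 35 × 0.00139 × cos(82.5°) = 6.38 mW

6.38 mW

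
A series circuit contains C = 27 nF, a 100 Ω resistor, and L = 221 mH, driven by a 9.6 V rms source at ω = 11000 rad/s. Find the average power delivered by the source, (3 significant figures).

10.4 mW

X_L = ωL = 2430 Ω
X_C = 1/(ωC) = 3370 Ω
Net reactance X = X_L − X_C = -936 Ω
Z = 100 − j936 Ω
|Z| = √(100² + 936²) = 941 Ω
∠Z = arctan(-936/100) = -83.9°
I = V/|Z| = 10.2 mA
P = VI cos φ = 9.6 × 0.0102 × cos(-83.9°) = 10.4 mW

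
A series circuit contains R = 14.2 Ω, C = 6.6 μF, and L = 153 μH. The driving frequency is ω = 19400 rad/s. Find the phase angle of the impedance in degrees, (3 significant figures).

X_L = ωL = 2.97 Ω
X_C = 1/(ωC) = 7.81 Ω
Net reactance X = X_L − X_C = -4.84 Ω
Z = 14.2 − j4.84 Ω
|Z| = √(14.2² + 4.84²) = 15.0 Ω
∠Z = arctan(-4.84/14.2) = -18.8°

-18.8°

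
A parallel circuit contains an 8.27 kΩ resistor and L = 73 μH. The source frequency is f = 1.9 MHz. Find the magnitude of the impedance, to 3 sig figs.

ω = 2πf = 1.194e+07 rad/s
X_L = ωL = 871 Ω
Parallel: admittances add. Y = 1/R + 1/(jωL)
Y = (0.000121 − j0.00115) S
|Y| = 0.00115 S → |Z| = 1/|Y| = 867 Ω, ∠Z = −∠Y = 84.0°

867 Ω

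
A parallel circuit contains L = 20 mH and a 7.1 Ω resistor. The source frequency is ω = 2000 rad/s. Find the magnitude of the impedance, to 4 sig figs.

X_L = ωL = 40.00 Ω
Parallel: admittances add. Y = 1/R + 1/(jωL)
Y = (0.1408 − j0.02500) S
|Y| = 0.1430 S → |Z| = 1/|Y| = 6.991 Ω, ∠Z = −∠Y = 10.07°

6.991 Ω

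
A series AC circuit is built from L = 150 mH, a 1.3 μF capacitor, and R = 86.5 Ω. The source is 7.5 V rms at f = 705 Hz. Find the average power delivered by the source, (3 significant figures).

ω = 2πf = 4430 rad/s
X_L = ωL = 664 Ω
X_C = 1/(ωC) = 174 Ω
Net reactance X = X_L − X_C = 491 Ω
Z = 86.5 + j491 Ω
|Z| = √(86.5² + 491²) = 498 Ω
∠Z = arctan(491/86.5) = 80.0°
I = V/|Z| = 15.0 mA
P = VI cos φ = 7.5 × 0.0150 × cos(80.0°) = 19.6 mW

19.6 mW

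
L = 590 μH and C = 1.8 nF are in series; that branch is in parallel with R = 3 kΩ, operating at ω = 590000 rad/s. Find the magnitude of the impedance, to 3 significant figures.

X_L = ωL = 348 Ω
X_C = 1/(ωC) = 942 Ω
Branch 1: Z₁ = R = 3000 Ω
Branch 2 (series LC): Z₂ = j(X_L − X_C) = −j594 Ω
Parallel: Z = Z₁Z₂/(Z₁+Z₂), |Z| = 582 Ω, ∠Z = -78.8°

582 Ω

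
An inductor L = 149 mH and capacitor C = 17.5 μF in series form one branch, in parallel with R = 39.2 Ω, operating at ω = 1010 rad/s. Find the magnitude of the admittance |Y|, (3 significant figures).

27.6 mS

X_L = ωL = 150 Ω
X_C = 1/(ωC) = 56.6 Ω
Branch 1: Z₁ = R = 39.2 Ω
Branch 2 (series LC): Z₂ = j(X_L − X_C) = j93.9 Ω
Parallel: Z = Z₁Z₂/(Z₁+Z₂), |Z| = 36.2 Ω, ∠Z = 22.7°
|Y| = 1/|Z| = 27.6 mS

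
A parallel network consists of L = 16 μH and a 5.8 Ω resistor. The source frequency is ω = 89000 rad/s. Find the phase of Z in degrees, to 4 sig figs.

76.21°

X_L = ωL = 1.424 Ω
Parallel: admittances add. Y = 1/R + 1/(jωL)
Y = (0.1724 − j0.7022) S
|Y| = 0.7231 S → |Z| = 1/|Y| = 1.383 Ω, ∠Z = −∠Y = 76.21°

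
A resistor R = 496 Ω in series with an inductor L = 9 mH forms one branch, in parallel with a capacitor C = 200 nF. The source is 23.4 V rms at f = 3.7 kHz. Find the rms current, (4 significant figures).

ω = 2πf = 23250 rad/s
X_L = ωL = 209.2 Ω
X_C = 1/(ωC) = 215.1 Ω
Branch 1 (R+jX_L): Z₁ = 496.0 + j209.2 Ω, |Z₁| = 538.3 Ω
Branch 2 (−jX_C): Z₂ = −j215.1 Ω
Parallel: Z = Z₁Z₂/(Z₁+Z₂), |Z| = 233.4 Ω, ∠Z = -66.45°
I = V/|Z| = 23.4/233.4 = 100.3 mA

100.3 mA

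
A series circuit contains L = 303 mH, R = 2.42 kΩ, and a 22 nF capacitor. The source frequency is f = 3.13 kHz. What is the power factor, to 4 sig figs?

ω = 2πf = 19670 rad/s
X_L = ωL = 5959 Ω
X_C = 1/(ωC) = 2311 Ω
Net reactance X = X_L − X_C = 3648 Ω
Z = 2420 + j3648 Ω
|Z| = √(2420² + 3648²) = 4377 Ω
∠Z = arctan(3648/2420) = 56.44°
cos φ = cos(56.44°) = 0.5528

0.5528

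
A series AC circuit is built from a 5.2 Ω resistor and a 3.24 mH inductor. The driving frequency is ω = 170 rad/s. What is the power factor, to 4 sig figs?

0.9944

X_L = ωL = 0.5508 Ω
Z = 5.200 + j0.5508 Ω
|Z| = √(5.200² + 0.5508²) = 5.229 Ω
∠Z = arctan(0.5508/5.200) = 6.046°
cos φ = cos(6.046°) = 0.9944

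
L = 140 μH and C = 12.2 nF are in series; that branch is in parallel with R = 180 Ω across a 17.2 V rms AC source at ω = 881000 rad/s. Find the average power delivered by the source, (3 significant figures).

X_L = ωL = 123 Ω
X_C = 1/(ωC) = 93.0 Ω
Branch 1: Z₁ = R = 180 Ω
Branch 2 (series LC): Z₂ = j(X_L − X_C) = j30.3 Ω
Parallel: Z = Z₁Z₂/(Z₁+Z₂), |Z| = 29.9 Ω, ∠Z = 80.4°
I = V/|Z| = 576 mA
P = VI cos φ = 17.2 × 0.576 × cos(80.4°) = 1.64 W

1.64 W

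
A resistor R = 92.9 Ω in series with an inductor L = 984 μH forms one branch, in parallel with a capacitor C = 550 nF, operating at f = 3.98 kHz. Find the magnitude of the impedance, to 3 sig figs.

66.8 Ω

ω = 2πf = 25010 rad/s
X_L = ωL = 24.6 Ω
X_C = 1/(ωC) = 72.7 Ω
Branch 1 (R+jX_L): Z₁ = 92.9 + j24.6 Ω, |Z₁| = 96.1 Ω
Branch 2 (−jX_C): Z₂ = −j72.7 Ω
Parallel: Z = Z₁Z₂/(Z₁+Z₂), |Z| = 66.8 Ω, ∠Z = -47.8°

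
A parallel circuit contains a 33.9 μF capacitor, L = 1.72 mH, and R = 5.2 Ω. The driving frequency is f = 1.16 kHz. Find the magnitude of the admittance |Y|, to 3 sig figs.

ω = 2πf = 7288 rad/s
X_L = ωL = 12.5 Ω
X_C = 1/(ωC) = 4.05 Ω
Parallel: admittances add. Y = 1/R + 1/(jωL) + jωC
Y = (0.192 + j0.167) S
|Y| = 0.255 S → |Z| = 1/|Y| = 3.92 Ω, ∠Z = −∠Y = -41.0°

255 mS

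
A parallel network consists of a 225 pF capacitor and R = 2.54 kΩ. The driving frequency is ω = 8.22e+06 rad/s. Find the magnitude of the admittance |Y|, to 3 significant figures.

X_C = 1/(ωC) = 541 Ω
Parallel: admittances add. Y = 1/R + jωC
Y = (0.000394 + j0.00185) S
|Y| = 0.00189 S → |Z| = 1/|Y| = 529 Ω, ∠Z = −∠Y = -78.0°

1.89 mS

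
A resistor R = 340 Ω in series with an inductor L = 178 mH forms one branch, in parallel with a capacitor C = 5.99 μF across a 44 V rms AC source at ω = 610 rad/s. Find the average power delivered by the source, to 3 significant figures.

X_L = ωL = 109 Ω
X_C = 1/(ωC) = 274 Ω
Branch 1 (R+jX_L): Z₁ = 340 + j109 Ω, |Z₁| = 357 Ω
Branch 2 (−jX_C): Z₂ = −j274 Ω
Parallel: Z = Z₁Z₂/(Z₁+Z₂), |Z| = 258 Ω, ∠Z = -46.4°
I = V/|Z| = 170 mA
P = VI cos φ = 44 × 0.170 × cos(-46.4°) = 5.17 W

5.17 W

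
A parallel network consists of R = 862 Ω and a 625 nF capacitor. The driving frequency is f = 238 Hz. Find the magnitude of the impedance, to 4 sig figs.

671.3 Ω

ω = 2πf = 1495 rad/s
X_C = 1/(ωC) = 1070 Ω
Parallel: admittances add. Y = 1/R + jωC
Y = (0.001160 + j0.0009346) S
|Y| = 0.001490 S → |Z| = 1/|Y| = 671.3 Ω, ∠Z = −∠Y = -38.86°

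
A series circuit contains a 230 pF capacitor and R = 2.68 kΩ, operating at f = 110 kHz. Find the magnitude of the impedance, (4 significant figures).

ω = 2πf = 691200 rad/s
X_C = 1/(ωC) = 6291 Ω
Z = 2680 − j6291 Ω
|Z| = √(2680² + 6291²) = 6838 Ω

6838 Ω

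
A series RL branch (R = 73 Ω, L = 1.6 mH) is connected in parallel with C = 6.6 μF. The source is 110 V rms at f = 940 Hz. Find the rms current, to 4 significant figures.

4.356 A

ω = 2πf = 5906 rad/s
X_L = ωL = 9.450 Ω
X_C = 1/(ωC) = 25.65 Ω
Branch 1 (R+jX_L): Z₁ = 73.00 + j9.450 Ω, |Z₁| = 73.61 Ω
Branch 2 (−jX_C): Z₂ = −j25.65 Ω
Parallel: Z = Z₁Z₂/(Z₁+Z₂), |Z| = 25.25 Ω, ∠Z = -70.11°
I = V/|Z| = 110/25.25 = 4.356 A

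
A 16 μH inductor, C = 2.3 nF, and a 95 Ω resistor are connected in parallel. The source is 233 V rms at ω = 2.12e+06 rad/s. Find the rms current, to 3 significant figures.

6.24 A

X_L = ωL = 33.9 Ω
X_C = 1/(ωC) = 205 Ω
Parallel: admittances add. Y = 1/R + 1/(jωL) + jωC
Y = (0.0105 − j0.0246) S
|Y| = 0.0268 S → |Z| = 1/|Y| = 37.4 Ω, ∠Z = −∠Y = 66.8°
I = V/|Z| = 233/37.4 = 6.24 A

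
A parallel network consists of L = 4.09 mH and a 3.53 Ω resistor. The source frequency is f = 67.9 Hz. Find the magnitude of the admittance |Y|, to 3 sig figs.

639 mS

ω = 2πf = 426.6 rad/s
X_L = ωL = 1.74 Ω
Parallel: admittances add. Y = 1/R + 1/(jωL)
Y = (0.283 − j0.573) S
|Y| = 0.639 S → |Z| = 1/|Y| = 1.56 Ω, ∠Z = −∠Y = 63.7°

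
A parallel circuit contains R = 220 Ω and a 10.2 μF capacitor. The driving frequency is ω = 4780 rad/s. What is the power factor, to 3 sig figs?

0.0928

X_C = 1/(ωC) = 20.5 Ω
Parallel: admittances add. Y = 1/R + jωC
Y = (0.00455 + j0.0488) S
|Y| = 0.0490 S → |Z| = 1/|Y| = 20.4 Ω, ∠Z = −∠Y = -84.7°
cos φ = cos(-84.7°) = 0.0928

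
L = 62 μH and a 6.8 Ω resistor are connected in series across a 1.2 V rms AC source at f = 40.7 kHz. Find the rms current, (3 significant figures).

ω = 2πf = 255700 rad/s
X_L = ωL = 15.9 Ω
Z = 6.80 + j15.9 Ω
|Z| = √(6.80² + 15.9²) = 17.3 Ω
I = V/|Z| = 1.2/17.3 = 69.6 mA

69.6 mA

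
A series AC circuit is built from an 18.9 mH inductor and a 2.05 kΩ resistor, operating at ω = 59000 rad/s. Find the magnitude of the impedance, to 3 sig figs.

X_L = ωL = 1120 Ω
Z = 2050 + j1120 Ω
|Z| = √(2050² + 1120²) = 2330 Ω

2330 Ω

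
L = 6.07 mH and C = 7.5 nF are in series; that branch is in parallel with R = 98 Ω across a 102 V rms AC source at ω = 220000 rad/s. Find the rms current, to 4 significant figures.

1.050 A

X_L = ωL = 1335 Ω
X_C = 1/(ωC) = 606.1 Ω
Branch 1: Z₁ = R = 98.00 Ω
Branch 2 (series LC): Z₂ = j(X_L − X_C) = j729.3 Ω
Parallel: Z = Z₁Z₂/(Z₁+Z₂), |Z| = 97.13 Ω, ∠Z = 7.653°
I = V/|Z| = 102/97.13 = 1.050 A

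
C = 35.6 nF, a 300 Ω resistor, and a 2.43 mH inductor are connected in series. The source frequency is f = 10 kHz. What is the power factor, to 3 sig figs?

0.714

ω = 2πf = 62830 rad/s
X_L = ωL = 153 Ω
X_C = 1/(ωC) = 447 Ω
Net reactance X = X_L − X_C = -294 Ω
Z = 300 − j294 Ω
|Z| = √(300² + 294²) = 420 Ω
∠Z = arctan(-294/300) = -44.5°
cos φ = cos(-44.5°) = 0.714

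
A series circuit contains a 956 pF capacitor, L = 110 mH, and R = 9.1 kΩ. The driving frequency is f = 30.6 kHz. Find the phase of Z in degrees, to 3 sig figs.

59.9°

ω = 2πf = 192300 rad/s
X_L = ωL = 21100 Ω
X_C = 1/(ωC) = 5440 Ω
Net reactance X = X_L − X_C = 15700 Ω
Z = 9100 + j15700 Ω
|Z| = √(9100² + 15700²) = 18200 Ω
∠Z = arctan(15700/9100) = 59.9°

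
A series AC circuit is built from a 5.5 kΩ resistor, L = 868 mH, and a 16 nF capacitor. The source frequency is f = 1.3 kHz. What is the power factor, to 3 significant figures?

ω = 2πf = 8168 rad/s
X_L = ωL = 7090 Ω
X_C = 1/(ωC) = 7650 Ω
Net reactance X = X_L − X_C = -562 Ω
Z = 5500 − j562 Ω
|Z| = √(5500² + 562²) = 5530 Ω
∠Z = arctan(-562/5500) = -5.83°
cos φ = cos(-5.83°) = 0.995

0.995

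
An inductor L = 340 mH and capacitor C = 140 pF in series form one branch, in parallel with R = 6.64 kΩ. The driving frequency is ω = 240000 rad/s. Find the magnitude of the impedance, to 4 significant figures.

X_L = ωL = 81600 Ω
X_C = 1/(ωC) = 29760 Ω
Branch 1: Z₁ = R = 6640 Ω
Branch 2 (series LC): Z₂ = j(X_L − X_C) = j51840 Ω
Parallel: Z = Z₁Z₂/(Z₁+Z₂), |Z| = 6586 Ω, ∠Z = 7.299°

6586 Ω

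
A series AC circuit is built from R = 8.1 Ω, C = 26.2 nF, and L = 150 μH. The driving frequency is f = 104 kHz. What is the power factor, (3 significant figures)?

0.200

ω = 2πf = 653500 rad/s
X_L = ωL = 98.0 Ω
X_C = 1/(ωC) = 58.4 Ω
Net reactance X = X_L − X_C = 39.6 Ω
Z = 8.10 + j39.6 Ω
|Z| = √(8.10² + 39.6²) = 40.4 Ω
∠Z = arctan(39.6/8.10) = 78.4°
cos φ = cos(78.4°) = 0.200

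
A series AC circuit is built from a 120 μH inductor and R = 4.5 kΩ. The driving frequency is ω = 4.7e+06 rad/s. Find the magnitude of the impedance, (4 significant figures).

X_L = ωL = 564.0 Ω
Z = 4500 + j564.0 Ω
|Z| = √(4500² + 564.0²) = 4535 Ω

4535 Ω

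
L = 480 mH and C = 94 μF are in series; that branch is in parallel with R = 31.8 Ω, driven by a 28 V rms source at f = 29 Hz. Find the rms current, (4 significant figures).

ω = 2πf = 182.2 rad/s
X_L = ωL = 87.46 Ω
X_C = 1/(ωC) = 58.38 Ω
Branch 1: Z₁ = R = 31.80 Ω
Branch 2 (series LC): Z₂ = j(X_L − X_C) = j29.08 Ω
Parallel: Z = Z₁Z₂/(Z₁+Z₂), |Z| = 21.46 Ω, ∠Z = 47.56°
I = V/|Z| = 28/21.46 = 1.305 A

1.305 A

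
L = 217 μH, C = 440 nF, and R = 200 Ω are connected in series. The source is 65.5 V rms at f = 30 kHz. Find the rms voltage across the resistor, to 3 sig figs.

ω = 2πf = 188500 rad/s
X_L = ωL = 40.9 Ω
X_C = 1/(ωC) = 12.1 Ω
Net reactance X = X_L − X_C = 28.8 Ω
Z = 200 + j28.8 Ω
|Z| = √(200² + 28.8²) = 202 Ω
I = V/|Z| = 324 mA
V_R = I·|Z_R| = 0.324 × 200 = 64.8 V

64.8 V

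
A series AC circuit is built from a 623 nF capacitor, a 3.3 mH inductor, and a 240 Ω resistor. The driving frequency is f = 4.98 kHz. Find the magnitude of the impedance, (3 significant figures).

246 Ω

ω = 2πf = 31290 rad/s
X_L = ωL = 103 Ω
X_C = 1/(ωC) = 51.3 Ω
Net reactance X = X_L − X_C = 52.0 Ω
Z = 240 + j52.0 Ω
|Z| = √(240² + 52.0²) = 246 Ω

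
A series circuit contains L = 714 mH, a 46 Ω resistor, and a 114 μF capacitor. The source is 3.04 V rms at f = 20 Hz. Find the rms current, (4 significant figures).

ω = 2πf = 125.7 rad/s
X_L = ωL = 89.72 Ω
X_C = 1/(ωC) = 69.80 Ω
Net reactance X = X_L − X_C = 19.92 Ω
Z = 46.00 + j19.92 Ω
|Z| = √(46.00² + 19.92²) = 50.13 Ω
I = V/|Z| = 3.04/50.13 = 60.65 mA

60.65 mA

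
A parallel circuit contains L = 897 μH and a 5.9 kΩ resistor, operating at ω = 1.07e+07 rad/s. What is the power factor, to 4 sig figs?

0.8519

X_L = ωL = 9598 Ω
Parallel: admittances add. Y = 1/R + 1/(jωL)
Y = (0.0001695 − j0.0001042) S
|Y| = 0.0001990 S → |Z| = 1/|Y| = 5026 Ω, ∠Z = −∠Y = 31.58°
cos φ = cos(31.58°) = 0.8519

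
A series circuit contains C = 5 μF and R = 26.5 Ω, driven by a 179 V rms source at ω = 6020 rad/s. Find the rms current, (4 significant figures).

X_C = 1/(ωC) = 33.22 Ω
Z = 26.50 − j33.22 Ω
|Z| = √(26.50² + 33.22²) = 42.50 Ω
I = V/|Z| = 179/42.50 = 4.212 A

4.212 A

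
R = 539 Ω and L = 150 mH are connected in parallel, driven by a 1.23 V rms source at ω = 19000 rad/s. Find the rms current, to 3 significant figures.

2.32 mA

X_L = ωL = 2850 Ω
Parallel: admittances add. Y = 1/R + 1/(jωL)
Y = (0.00186 − j0.000351) S
|Y| = 0.00189 S → |Z| = 1/|Y| = 530 Ω, ∠Z = −∠Y = 10.7°
I = V/|Z| = 1.23/530 = 2.32 mA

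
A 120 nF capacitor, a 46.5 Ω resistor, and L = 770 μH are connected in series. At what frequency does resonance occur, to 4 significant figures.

16.56 kHz

ω₀ = 1/√(LC) = 1/√(0.00077 × 1.2e-07) = 104000 rad/s
f₀ = ω₀/(2π) = 16.56 kHz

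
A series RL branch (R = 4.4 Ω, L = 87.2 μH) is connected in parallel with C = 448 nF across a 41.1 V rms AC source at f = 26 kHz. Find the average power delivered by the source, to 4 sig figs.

ω = 2πf = 163400 rad/s
X_L = ωL = 14.25 Ω
X_C = 1/(ωC) = 13.66 Ω
Branch 1 (R+jX_L): Z₁ = 4.400 + j14.25 Ω, |Z₁| = 14.91 Ω
Branch 2 (−jX_C): Z₂ = −j13.66 Ω
Parallel: Z = Z₁Z₂/(Z₁+Z₂), |Z| = 45.90 Ω, ∠Z = -24.69°
I = V/|Z| = 895.4 mA
P = VI cos φ = 41.1 × 0.8954 × cos(-24.69°) = 33.44 W

33.44 W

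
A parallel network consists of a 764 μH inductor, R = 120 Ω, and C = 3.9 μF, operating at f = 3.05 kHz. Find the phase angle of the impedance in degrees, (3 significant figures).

-37.7°

ω = 2πf = 19160 rad/s
X_L = ωL = 14.6 Ω
X_C = 1/(ωC) = 13.4 Ω
Parallel: admittances add. Y = 1/R + 1/(jωL) + jωC
Y = (0.00833 + j0.00644) S
|Y| = 0.0105 S → |Z| = 1/|Y| = 95.0 Ω, ∠Z = −∠Y = -37.7°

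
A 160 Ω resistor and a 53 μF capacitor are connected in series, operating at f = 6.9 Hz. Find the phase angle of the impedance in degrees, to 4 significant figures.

-69.81°

ω = 2πf = 43.35 rad/s
X_C = 1/(ωC) = 435.2 Ω
Z = 160.0 − j435.2 Ω
|Z| = √(160.0² + 435.2²) = 463.7 Ω
∠Z = arctan(-435.2/160.0) = -69.81°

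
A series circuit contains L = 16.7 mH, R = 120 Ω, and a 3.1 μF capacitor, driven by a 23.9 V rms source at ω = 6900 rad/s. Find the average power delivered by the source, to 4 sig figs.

X_L = ωL = 115.2 Ω
X_C = 1/(ωC) = 46.75 Ω
Net reactance X = X_L − X_C = 68.48 Ω
Z = 120.0 + j68.48 Ω
|Z| = √(120.0² + 68.48²) = 138.2 Ω
∠Z = arctan(68.48/120.0) = 29.71°
I = V/|Z| = 173.0 mA
P = VI cos φ = 23.9 × 0.1730 × cos(29.71°) = 3.591 W

3.591 W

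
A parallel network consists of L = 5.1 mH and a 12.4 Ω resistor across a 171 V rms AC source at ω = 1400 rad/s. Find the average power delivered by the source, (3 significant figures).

X_L = ωL = 7.14 Ω
Parallel: admittances add. Y = 1/R + 1/(jωL)
Y = (0.0806 − j0.140) S
|Y| = 0.162 S → |Z| = 1/|Y| = 6.19 Ω, ∠Z = −∠Y = 60.1°
I = V/|Z| = 27.6 A
P = VI cos φ = 171 × 27.6 × cos(60.1°) = 2.36 kW

2.36 kW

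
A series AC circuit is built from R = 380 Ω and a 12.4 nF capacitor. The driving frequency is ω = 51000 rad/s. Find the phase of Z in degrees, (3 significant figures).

X_C = 1/(ωC) = 1580 Ω
Z = 380 − j1580 Ω
|Z| = √(380² + 1580²) = 1630 Ω
∠Z = arctan(-1580/380) = -76.5°

-76.5°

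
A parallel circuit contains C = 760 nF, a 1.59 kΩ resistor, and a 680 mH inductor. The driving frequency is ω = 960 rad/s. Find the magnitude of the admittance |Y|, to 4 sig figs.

X_L = ωL = 652.8 Ω
X_C = 1/(ωC) = 1371 Ω
Parallel: admittances add. Y = 1/R + 1/(jωL) + jωC
Y = (0.0006289 − j0.0008023) S
|Y| = 0.001019 S → |Z| = 1/|Y| = 981.0 Ω, ∠Z = −∠Y = 51.91°

1.019 mS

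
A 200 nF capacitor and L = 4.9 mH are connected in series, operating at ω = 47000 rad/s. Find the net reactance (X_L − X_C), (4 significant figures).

X_L = ωL = 230.3 Ω
X_C = 1/(ωC) = 106.4 Ω
X = 230.3 − 106.4 = 123.9 Ω

123.9 Ω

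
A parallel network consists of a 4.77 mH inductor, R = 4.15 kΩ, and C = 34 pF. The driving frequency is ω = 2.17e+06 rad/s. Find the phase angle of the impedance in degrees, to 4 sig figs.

X_L = ωL = 10350 Ω
X_C = 1/(ωC) = 13550 Ω
Parallel: admittances add. Y = 1/R + 1/(jωL) + jωC
Y = (0.0002410 − j2.283e-05) S
|Y| = 0.0002420 S → |Z| = 1/|Y| = 4131 Ω, ∠Z = −∠Y = 5.412°

5.412°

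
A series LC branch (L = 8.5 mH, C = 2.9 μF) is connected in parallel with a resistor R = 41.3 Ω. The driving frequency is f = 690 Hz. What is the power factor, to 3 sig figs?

ω = 2πf = 4335 rad/s
X_L = ωL = 36.9 Ω
X_C = 1/(ωC) = 79.5 Ω
Branch 1: Z₁ = R = 41.3 Ω
Branch 2 (series LC): Z₂ = j(X_L − X_C) = −j42.7 Ω
Parallel: Z = Z₁Z₂/(Z₁+Z₂), |Z| = 29.7 Ω, ∠Z = -44.1°
cos φ = cos(-44.1°) = 0.719

0.719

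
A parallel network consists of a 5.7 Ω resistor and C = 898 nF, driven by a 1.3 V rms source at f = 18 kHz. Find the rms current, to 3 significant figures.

264 mA

ω = 2πf = 113100 rad/s
X_C = 1/(ωC) = 9.85 Ω
Parallel: admittances add. Y = 1/R + jωC
Y = (0.175 + j0.102) S
|Y| = 0.203 S → |Z| = 1/|Y| = 4.93 Ω, ∠Z = −∠Y = -30.1°
I = V/|Z| = 1.3/4.93 = 264 mA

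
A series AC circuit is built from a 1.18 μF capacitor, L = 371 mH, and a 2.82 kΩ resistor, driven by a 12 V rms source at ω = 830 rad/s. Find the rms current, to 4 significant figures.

4.125 mA

X_L = ωL = 307.9 Ω
X_C = 1/(ωC) = 1021 Ω
Net reactance X = X_L − X_C = -713.1 Ω
Z = 2820 − j713.1 Ω
|Z| = √(2820² + 713.1²) = 2909 Ω
I = V/|Z| = 12/2909 = 4.125 mA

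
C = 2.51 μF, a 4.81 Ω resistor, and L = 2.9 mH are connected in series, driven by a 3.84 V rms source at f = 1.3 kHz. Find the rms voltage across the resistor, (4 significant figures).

0.7231 V

ω = 2πf = 8168 rad/s
X_L = ωL = 23.69 Ω
X_C = 1/(ωC) = 48.78 Ω
Net reactance X = X_L − X_C = -25.09 Ω
Z = 4.810 − j25.09 Ω
|Z| = √(4.810² + 25.09²) = 25.54 Ω
I = V/|Z| = 150.3 mA
V_R = I·|Z_R| = 0.1503 × 4.810 = 0.7231 V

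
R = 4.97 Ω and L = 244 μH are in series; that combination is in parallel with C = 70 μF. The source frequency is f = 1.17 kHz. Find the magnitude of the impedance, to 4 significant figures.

ω = 2πf = 7351 rad/s
X_L = ωL = 1.794 Ω
X_C = 1/(ωC) = 1.943 Ω
Branch 1 (R+jX_L): Z₁ = 4.970 + j1.794 Ω, |Z₁| = 5.284 Ω
Branch 2 (−jX_C): Z₂ = −j1.943 Ω
Parallel: Z = Z₁Z₂/(Z₁+Z₂), |Z| = 2.065 Ω, ∠Z = -68.43°

2.065 Ω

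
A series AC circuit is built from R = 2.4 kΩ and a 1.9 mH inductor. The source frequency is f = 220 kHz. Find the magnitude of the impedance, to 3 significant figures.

ω = 2πf = 1.382e+06 rad/s
X_L = ωL = 2630 Ω
Z = 2400 + j2630 Ω
|Z| = √(2400² + 2630²) = 3560 Ω

3560 Ω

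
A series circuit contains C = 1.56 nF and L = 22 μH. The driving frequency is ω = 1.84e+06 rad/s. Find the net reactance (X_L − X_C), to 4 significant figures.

-307.9 Ω

X_L = ωL = 40.48 Ω
X_C = 1/(ωC) = 348.4 Ω
X = 40.48 − 348.4 = -307.9 Ω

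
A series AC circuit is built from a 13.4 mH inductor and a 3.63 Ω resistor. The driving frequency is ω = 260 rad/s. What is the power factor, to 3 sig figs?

0.721

X_L = ωL = 3.48 Ω
Z = 3.63 + j3.48 Ω
|Z| = √(3.63² + 3.48²) = 5.03 Ω
∠Z = arctan(3.48/3.63) = 43.8°
cos φ = cos(43.8°) = 0.721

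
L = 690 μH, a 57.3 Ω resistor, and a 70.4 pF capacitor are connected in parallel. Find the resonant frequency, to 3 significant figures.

ω₀ = 1/√(LC) = 1/√(0.00069 × 7.04e-11) = 4.537e+06 rad/s
f₀ = ω₀/(2π) = 722 kHz

722 kHz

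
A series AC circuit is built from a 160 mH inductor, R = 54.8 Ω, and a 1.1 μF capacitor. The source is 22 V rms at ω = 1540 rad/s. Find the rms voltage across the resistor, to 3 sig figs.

3.46 V

X_L = ωL = 246 Ω
X_C = 1/(ωC) = 590 Ω
Net reactance X = X_L − X_C = -344 Ω
Z = 54.8 − j344 Ω
|Z| = √(54.8² + 344²) = 348 Ω
I = V/|Z| = 63.2 mA
V_R = I·|Z_R| = 0.0632 × 54.8 = 3.46 V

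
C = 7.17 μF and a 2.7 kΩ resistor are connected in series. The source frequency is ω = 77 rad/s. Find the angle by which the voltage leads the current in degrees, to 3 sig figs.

X_C = 1/(ωC) = 1810 Ω
Z = 2700 − j1810 Ω
|Z| = √(2700² + 1810²) = 3250 Ω
∠Z = arctan(-1810/2700) = -33.9°

-33.9°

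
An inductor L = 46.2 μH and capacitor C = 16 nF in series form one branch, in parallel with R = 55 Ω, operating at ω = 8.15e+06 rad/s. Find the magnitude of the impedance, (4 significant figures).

54.40 Ω

X_L = ωL = 376.5 Ω
X_C = 1/(ωC) = 7.669 Ω
Branch 1: Z₁ = R = 55.00 Ω
Branch 2 (series LC): Z₂ = j(X_L − X_C) = j368.9 Ω
Parallel: Z = Z₁Z₂/(Z₁+Z₂), |Z| = 54.40 Ω, ∠Z = 8.481°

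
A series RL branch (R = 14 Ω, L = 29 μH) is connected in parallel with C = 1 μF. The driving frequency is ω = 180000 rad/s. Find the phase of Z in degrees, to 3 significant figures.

-68.2°

X_L = ωL = 5.22 Ω
X_C = 1/(ωC) = 5.56 Ω
Branch 1 (R+jX_L): Z₁ = 14.0 + j5.22 Ω, |Z₁| = 14.9 Ω
Branch 2 (−jX_C): Z₂ = −j5.56 Ω
Parallel: Z = Z₁Z₂/(Z₁+Z₂), |Z| = 5.93 Ω, ∠Z = -68.2°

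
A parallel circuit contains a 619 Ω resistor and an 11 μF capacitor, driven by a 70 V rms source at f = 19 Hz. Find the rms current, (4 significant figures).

145.7 mA

ω = 2πf = 119.4 rad/s
X_C = 1/(ωC) = 761.5 Ω
Parallel: admittances add. Y = 1/R + jωC
Y = (0.001616 + j0.001313) S
|Y| = 0.002082 S → |Z| = 1/|Y| = 480.3 Ω, ∠Z = −∠Y = -39.11°
I = V/|Z| = 70/480.3 = 145.7 mA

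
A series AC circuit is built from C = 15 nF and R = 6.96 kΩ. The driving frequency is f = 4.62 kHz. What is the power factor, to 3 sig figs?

0.950

ω = 2πf = 29030 rad/s
X_C = 1/(ωC) = 2300 Ω
Z = 6960 − j2300 Ω
|Z| = √(6960² + 2300²) = 7330 Ω
∠Z = arctan(-2300/6960) = -18.3°
cos φ = cos(-18.3°) = 0.950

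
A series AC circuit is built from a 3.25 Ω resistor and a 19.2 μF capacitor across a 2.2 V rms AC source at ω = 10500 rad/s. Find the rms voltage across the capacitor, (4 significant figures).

1.840 V

X_C = 1/(ωC) = 4.960 Ω
Z = 3.250 − j4.960 Ω
|Z| = √(3.250² + 4.960²) = 5.930 Ω
I = V/|Z| = 371.0 mA
V_C = I·|Z_C| = 0.3710 × 4.960 = 1.840 V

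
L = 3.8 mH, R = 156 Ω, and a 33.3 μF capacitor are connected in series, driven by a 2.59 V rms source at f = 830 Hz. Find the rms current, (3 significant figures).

ω = 2πf = 5215 rad/s
X_L = ωL = 19.8 Ω
X_C = 1/(ωC) = 5.76 Ω
Net reactance X = X_L − X_C = 14.1 Ω
Z = 156 + j14.1 Ω
|Z| = √(156² + 14.1²) = 157 Ω
I = V/|Z| = 2.59/157 = 16.5 mA

16.5 mA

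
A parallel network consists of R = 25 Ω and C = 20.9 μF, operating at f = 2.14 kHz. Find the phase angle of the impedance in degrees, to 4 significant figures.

-81.90°

ω = 2πf = 13450 rad/s
X_C = 1/(ωC) = 3.558 Ω
Parallel: admittances add. Y = 1/R + jωC
Y = (0.04000 + j0.2810) S
|Y| = 0.2839 S → |Z| = 1/|Y| = 3.523 Ω, ∠Z = −∠Y = -81.90°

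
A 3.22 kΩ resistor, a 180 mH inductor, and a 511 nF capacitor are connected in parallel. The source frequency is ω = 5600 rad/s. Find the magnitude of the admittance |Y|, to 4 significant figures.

1.895 mS

X_L = ωL = 1008 Ω
X_C = 1/(ωC) = 349.5 Ω
Parallel: admittances add. Y = 1/R + 1/(jωL) + jωC
Y = (0.0003106 + j0.001870) S
|Y| = 0.001895 S → |Z| = 1/|Y| = 527.7 Ω, ∠Z = −∠Y = -80.57°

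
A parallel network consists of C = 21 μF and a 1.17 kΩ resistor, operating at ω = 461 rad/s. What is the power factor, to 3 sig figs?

0.0879

X_C = 1/(ωC) = 103 Ω
Parallel: admittances add. Y = 1/R + jωC
Y = (0.000855 + j0.00968) S
|Y| = 0.00972 S → |Z| = 1/|Y| = 103 Ω, ∠Z = −∠Y = -85.0°
cos φ = cos(-85.0°) = 0.0879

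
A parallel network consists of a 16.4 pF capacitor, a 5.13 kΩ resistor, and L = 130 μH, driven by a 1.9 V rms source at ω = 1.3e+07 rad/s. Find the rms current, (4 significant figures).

X_L = ωL = 1690 Ω
X_C = 1/(ωC) = 4690 Ω
Parallel: admittances add. Y = 1/R + 1/(jωL) + jωC
Y = (0.0001949 − j0.0003785) S
|Y| = 0.0004258 S → |Z| = 1/|Y| = 2349 Ω, ∠Z = −∠Y = 62.75°
I = V/|Z| = 1.9/2349 = 808.9 μA

808.9 μA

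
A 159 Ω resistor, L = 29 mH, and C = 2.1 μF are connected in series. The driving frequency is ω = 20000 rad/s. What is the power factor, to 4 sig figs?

0.2749

X_L = ωL = 580.0 Ω
X_C = 1/(ωC) = 23.81 Ω
Net reactance X = X_L − X_C = 556.2 Ω
Z = 159.0 + j556.2 Ω
|Z| = √(159.0² + 556.2²) = 578.5 Ω
∠Z = arctan(556.2/159.0) = 74.05°
cos φ = cos(74.05°) = 0.2749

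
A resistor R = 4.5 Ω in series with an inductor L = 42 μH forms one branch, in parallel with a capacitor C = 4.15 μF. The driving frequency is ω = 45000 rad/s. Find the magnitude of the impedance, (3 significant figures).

4.60 Ω

X_L = ωL = 1.89 Ω
X_C = 1/(ωC) = 5.35 Ω
Branch 1 (R+jX_L): Z₁ = 4.50 + j1.89 Ω, |Z₁| = 4.88 Ω
Branch 2 (−jX_C): Z₂ = −j5.35 Ω
Parallel: Z = Z₁Z₂/(Z₁+Z₂), |Z| = 4.60 Ω, ∠Z = -29.6°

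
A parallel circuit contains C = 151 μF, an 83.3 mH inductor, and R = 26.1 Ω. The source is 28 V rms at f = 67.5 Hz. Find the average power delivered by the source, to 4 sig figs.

ω = 2πf = 424.1 rad/s
X_L = ωL = 35.33 Ω
X_C = 1/(ωC) = 15.61 Ω
Parallel: admittances add. Y = 1/R + 1/(jωL) + jωC
Y = (0.03831 + j0.03574) S
|Y| = 0.05239 S → |Z| = 1/|Y| = 19.09 Ω, ∠Z = −∠Y = -43.01°
I = V/|Z| = 1.467 A
P = VI cos φ = 28 × 1.467 × cos(-43.01°) = 30.04 W

30.04 W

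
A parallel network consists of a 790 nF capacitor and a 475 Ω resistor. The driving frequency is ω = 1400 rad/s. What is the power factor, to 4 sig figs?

0.8853

X_C = 1/(ωC) = 904.2 Ω
Parallel: admittances add. Y = 1/R + jωC
Y = (0.002105 + j0.001106) S
|Y| = 0.002378 S → |Z| = 1/|Y| = 420.5 Ω, ∠Z = −∠Y = -27.72°
cos φ = cos(-27.72°) = 0.8853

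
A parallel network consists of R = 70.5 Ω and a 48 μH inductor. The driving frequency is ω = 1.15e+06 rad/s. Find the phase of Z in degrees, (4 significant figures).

X_L = ωL = 55.20 Ω
Parallel: admittances add. Y = 1/R + 1/(jωL)
Y = (0.01418 − j0.01812) S
|Y| = 0.02301 S → |Z| = 1/|Y| = 43.46 Ω, ∠Z = −∠Y = 51.94°

51.94°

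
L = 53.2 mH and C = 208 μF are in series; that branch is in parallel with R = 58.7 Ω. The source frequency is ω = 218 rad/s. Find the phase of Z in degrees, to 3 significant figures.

-79.9°

X_L = ωL = 11.6 Ω
X_C = 1/(ωC) = 22.1 Ω
Branch 1: Z₁ = R = 58.7 Ω
Branch 2 (series LC): Z₂ = j(X_L − X_C) = −j10.5 Ω
Parallel: Z = Z₁Z₂/(Z₁+Z₂), |Z| = 10.3 Ω, ∠Z = -79.9°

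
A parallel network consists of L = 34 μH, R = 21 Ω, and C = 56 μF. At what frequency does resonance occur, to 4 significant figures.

ω₀ = 1/√(LC) = 1/√(3.4e-05 × 5.6e-05) = 22920 rad/s
f₀ = ω₀/(2π) = 3.647 kHz

3.647 kHz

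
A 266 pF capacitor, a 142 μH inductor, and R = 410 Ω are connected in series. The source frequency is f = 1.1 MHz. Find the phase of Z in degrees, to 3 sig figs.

46.9°

ω = 2πf = 6.912e+06 rad/s
X_L = ωL = 981 Ω
X_C = 1/(ωC) = 544 Ω
Net reactance X = X_L − X_C = 438 Ω
Z = 410 + j438 Ω
|Z| = √(410² + 438²) = 600 Ω
∠Z = arctan(438/410) = 46.9°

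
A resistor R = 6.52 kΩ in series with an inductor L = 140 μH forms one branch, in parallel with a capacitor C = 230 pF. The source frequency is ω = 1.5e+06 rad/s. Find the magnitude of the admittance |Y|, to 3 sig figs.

X_L = ωL = 210 Ω
X_C = 1/(ωC) = 2900 Ω
Branch 1 (R+jX_L): Z₁ = 6520 + j210 Ω, |Z₁| = 6520 Ω
Branch 2 (−jX_C): Z₂ = −j2900 Ω
Parallel: Z = Z₁Z₂/(Z₁+Z₂), |Z| = 2680 Ω, ∠Z = -65.7°
|Y| = 1/|Z| = 373 μS

373 μS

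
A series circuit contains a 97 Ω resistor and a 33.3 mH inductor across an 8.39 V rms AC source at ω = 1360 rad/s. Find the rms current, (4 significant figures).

X_L = ωL = 45.29 Ω
Z = 97.00 + j45.29 Ω
|Z| = √(97.00² + 45.29²) = 107.1 Ω
I = V/|Z| = 8.39/107.1 = 78.37 mA

78.37 mA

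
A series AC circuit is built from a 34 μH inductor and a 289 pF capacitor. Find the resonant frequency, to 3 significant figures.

ω₀ = 1/√(LC) = 1/√(3.4e-05 × 2.89e-10) = 1.009e+07 rad/s
f₀ = ω₀/(2π) = 1.61 MHz

1.61 MHz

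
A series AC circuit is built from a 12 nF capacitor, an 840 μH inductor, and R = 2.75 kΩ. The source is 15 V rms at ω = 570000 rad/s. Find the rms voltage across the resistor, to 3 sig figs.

14.9 V

X_L = ωL = 479 Ω
X_C = 1/(ωC) = 146 Ω
Net reactance X = X_L − X_C = 333 Ω
Z = 2750 + j333 Ω
|Z| = √(2750² + 333²) = 2770 Ω
I = V/|Z| = 5.42 mA
V_R = I·|Z_R| = 0.00542 × 2750 = 14.9 V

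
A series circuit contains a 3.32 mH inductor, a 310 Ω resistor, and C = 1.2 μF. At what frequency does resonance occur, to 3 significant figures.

2.52 kHz

ω₀ = 1/√(LC) = 1/√(0.00332 × 1.2e-06) = 15840 rad/s
f₀ = ω₀/(2π) = 2.52 kHz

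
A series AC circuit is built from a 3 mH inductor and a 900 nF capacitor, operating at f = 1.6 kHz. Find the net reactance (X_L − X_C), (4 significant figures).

ω = 2πf = 10050 rad/s
X_L = ωL = 30.16 Ω
X_C = 1/(ωC) = 110.5 Ω
X = 30.16 − 110.5 = -80.36 Ω

-80.36 Ω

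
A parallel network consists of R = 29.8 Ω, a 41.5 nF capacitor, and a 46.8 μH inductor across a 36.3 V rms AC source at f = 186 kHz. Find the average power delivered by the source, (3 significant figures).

ω = 2πf = 1.169e+06 rad/s
X_L = ωL = 54.7 Ω
X_C = 1/(ωC) = 20.6 Ω
Parallel: admittances add. Y = 1/R + 1/(jωL) + jωC
Y = (0.0336 + j0.0302) S
|Y| = 0.0452 S → |Z| = 1/|Y| = 22.1 Ω, ∠Z = −∠Y = -42.0°
I = V/|Z| = 1.64 A
P = VI cos φ = 36.3 × 1.64 × cos(-42.0°) = 44.2 W

44.2 W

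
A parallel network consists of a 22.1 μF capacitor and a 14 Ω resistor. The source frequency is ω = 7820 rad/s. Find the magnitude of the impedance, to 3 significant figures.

X_C = 1/(ωC) = 5.79 Ω
Parallel: admittances add. Y = 1/R + jωC
Y = (0.0714 + j0.173) S
|Y| = 0.187 S → |Z| = 1/|Y| = 5.35 Ω, ∠Z = −∠Y = -67.5°

5.35 Ω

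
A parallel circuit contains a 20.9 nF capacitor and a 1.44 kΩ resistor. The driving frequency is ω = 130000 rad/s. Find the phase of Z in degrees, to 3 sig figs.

-75.7°

X_C = 1/(ωC) = 368 Ω
Parallel: admittances add. Y = 1/R + jωC
Y = (0.000694 + j0.00272) S
|Y| = 0.00280 S → |Z| = 1/|Y| = 357 Ω, ∠Z = −∠Y = -75.7°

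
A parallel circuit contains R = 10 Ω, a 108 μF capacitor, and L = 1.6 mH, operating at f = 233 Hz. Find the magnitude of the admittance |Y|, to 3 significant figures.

287 mS

ω = 2πf = 1464 rad/s
X_L = ωL = 2.34 Ω
X_C = 1/(ωC) = 6.32 Ω
Parallel: admittances add. Y = 1/R + 1/(jωL) + jωC
Y = (0.100 − j0.269) S
|Y| = 0.287 S → |Z| = 1/|Y| = 3.49 Ω, ∠Z = −∠Y = 69.6°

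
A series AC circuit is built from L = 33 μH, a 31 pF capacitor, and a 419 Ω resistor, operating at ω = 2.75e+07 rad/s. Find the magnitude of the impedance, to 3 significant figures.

X_L = ωL = 908 Ω
X_C = 1/(ωC) = 1170 Ω
Net reactance X = X_L − X_C = -266 Ω
Z = 419 − j266 Ω
|Z| = √(419² + 266²) = 496 Ω

496 Ω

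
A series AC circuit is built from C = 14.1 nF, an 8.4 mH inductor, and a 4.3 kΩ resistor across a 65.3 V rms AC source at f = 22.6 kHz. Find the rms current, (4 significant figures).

14.99 mA

ω = 2πf = 142000 rad/s
X_L = ωL = 1193 Ω
X_C = 1/(ωC) = 499.5 Ω
Net reactance X = X_L − X_C = 693.3 Ω
Z = 4300 + j693.3 Ω
|Z| = √(4300² + 693.3²) = 4356 Ω
I = V/|Z| = 65.3/4356 = 14.99 mA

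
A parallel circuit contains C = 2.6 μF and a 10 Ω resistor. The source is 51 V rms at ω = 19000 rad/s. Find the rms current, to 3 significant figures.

5.69 A

X_C = 1/(ωC) = 20.2 Ω
Parallel: admittances add. Y = 1/R + jωC
Y = (0.100 + j0.0494) S
|Y| = 0.112 S → |Z| = 1/|Y| = 8.97 Ω, ∠Z = −∠Y = -26.3°
I = V/|Z| = 51/8.97 = 5.69 A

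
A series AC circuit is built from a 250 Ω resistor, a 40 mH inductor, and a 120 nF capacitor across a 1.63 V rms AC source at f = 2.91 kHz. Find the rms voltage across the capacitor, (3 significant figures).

ω = 2πf = 18280 rad/s
X_L = ωL = 731 Ω
X_C = 1/(ωC) = 456 Ω
Net reactance X = X_L − X_C = 276 Ω
Z = 250 + j276 Ω
|Z| = √(250² + 276²) = 372 Ω
I = V/|Z| = 4.38 mA
V_C = I·|Z_C| = 0.00438 × 456 = 2.00 V

2.00 V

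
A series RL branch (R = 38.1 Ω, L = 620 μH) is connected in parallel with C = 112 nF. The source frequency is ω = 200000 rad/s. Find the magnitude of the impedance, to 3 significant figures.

65.8 Ω

X_L = ωL = 124 Ω
X_C = 1/(ωC) = 44.6 Ω
Branch 1 (R+jX_L): Z₁ = 38.1 + j124 Ω, |Z₁| = 130 Ω
Branch 2 (−jX_C): Z₂ = −j44.6 Ω
Parallel: Z = Z₁Z₂/(Z₁+Z₂), |Z| = 65.8 Ω, ∠Z = -81.4°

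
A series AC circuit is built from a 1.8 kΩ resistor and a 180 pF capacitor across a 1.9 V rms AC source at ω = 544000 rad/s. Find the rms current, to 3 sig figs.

183 μA

X_C = 1/(ωC) = 10200 Ω
Z = 1800 − j10200 Ω
|Z| = √(1800² + 10200²) = 10400 Ω
I = V/|Z| = 1.9/10400 = 183 μA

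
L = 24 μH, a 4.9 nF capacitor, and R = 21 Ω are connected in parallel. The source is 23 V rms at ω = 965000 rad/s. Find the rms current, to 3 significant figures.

X_L = ωL = 23.2 Ω
X_C = 1/(ωC) = 211 Ω
Parallel: admittances add. Y = 1/R + 1/(jωL) + jωC
Y = (0.0476 − j0.0384) S
|Y| = 0.0612 S → |Z| = 1/|Y| = 16.3 Ω, ∠Z = −∠Y = 38.9°
I = V/|Z| = 23/16.3 = 1.41 A

1.41 A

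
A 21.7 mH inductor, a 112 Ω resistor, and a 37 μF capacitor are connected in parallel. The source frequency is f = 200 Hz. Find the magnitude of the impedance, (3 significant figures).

ω = 2πf = 1257 rad/s
X_L = ωL = 27.3 Ω
X_C = 1/(ωC) = 21.5 Ω
Parallel: admittances add. Y = 1/R + 1/(jωL) + jωC
Y = (0.00893 + j0.00982) S
|Y| = 0.0133 S → |Z| = 1/|Y| = 75.3 Ω, ∠Z = −∠Y = -47.7°

75.3 Ω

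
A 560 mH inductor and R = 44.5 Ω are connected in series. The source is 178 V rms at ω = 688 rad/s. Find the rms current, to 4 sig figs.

459.0 mA

X_L = ωL = 385.3 Ω
Z = 44.50 + j385.3 Ω
|Z| = √(44.50² + 385.3²) = 387.8 Ω
I = V/|Z| = 178/387.8 = 459.0 mA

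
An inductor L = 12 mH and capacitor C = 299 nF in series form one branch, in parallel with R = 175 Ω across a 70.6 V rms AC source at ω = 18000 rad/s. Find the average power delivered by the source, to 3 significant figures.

X_L = ωL = 216 Ω
X_C = 1/(ωC) = 186 Ω
Branch 1: Z₁ = R = 175 Ω
Branch 2 (series LC): Z₂ = j(X_L − X_C) = j30.2 Ω
Parallel: Z = Z₁Z₂/(Z₁+Z₂), |Z| = 29.8 Ω, ∠Z = 80.2°
I = V/|Z| = 2.37 A
P = VI cos φ = 70.6 × 2.37 × cos(80.2°) = 28.5 W

28.5 W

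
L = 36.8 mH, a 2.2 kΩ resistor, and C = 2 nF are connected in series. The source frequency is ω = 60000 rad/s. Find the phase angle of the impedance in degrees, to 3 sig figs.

X_L = ωL = 2210 Ω
X_C = 1/(ωC) = 8330 Ω
Net reactance X = X_L − X_C = -6130 Ω
Z = 2200 − j6130 Ω
|Z| = √(2200² + 6130²) = 6510 Ω
∠Z = arctan(-6130/2200) = -70.2°

-70.2°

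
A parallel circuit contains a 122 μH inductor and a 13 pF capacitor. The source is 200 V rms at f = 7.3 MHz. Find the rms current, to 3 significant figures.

83.5 mA

ω = 2πf = 4.587e+07 rad/s
X_L = ωL = 5600 Ω
X_C = 1/(ωC) = 1680 Ω
Parallel: admittances add. Y = 1/(jωL) + jωC
Y = (0 + j0.000418) S
|Y| = 0.000418 S → |Z| = 1/|Y| = 2390 Ω, ∠Z = −∠Y = -90.0°
I = V/|Z| = 200/2390 = 83.5 mA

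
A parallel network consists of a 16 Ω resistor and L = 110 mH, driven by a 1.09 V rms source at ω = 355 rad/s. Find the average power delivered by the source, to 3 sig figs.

X_L = ωL = 39.0 Ω
Parallel: admittances add. Y = 1/R + 1/(jωL)
Y = (0.0625 − j0.0256) S
|Y| = 0.0675 S → |Z| = 1/|Y| = 14.8 Ω, ∠Z = −∠Y = 22.3°
I = V/|Z| = 73.6 mA
P = VI cos φ = 1.09 × 0.0736 × cos(22.3°) = 74.3 mW

74.3 mW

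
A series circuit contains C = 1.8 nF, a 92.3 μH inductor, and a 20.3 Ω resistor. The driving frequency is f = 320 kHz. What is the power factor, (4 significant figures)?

0.2183

ω = 2πf = 2.011e+06 rad/s
X_L = ωL = 185.6 Ω
X_C = 1/(ωC) = 276.3 Ω
Net reactance X = X_L − X_C = -90.73 Ω
Z = 20.30 − j90.73 Ω
|Z| = √(20.30² + 90.73²) = 92.97 Ω
∠Z = arctan(-90.73/20.30) = -77.39°
cos φ = cos(-77.39°) = 0.2183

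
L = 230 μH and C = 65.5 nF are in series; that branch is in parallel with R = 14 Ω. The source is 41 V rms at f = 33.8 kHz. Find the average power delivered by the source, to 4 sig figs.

120.1 W

ω = 2πf = 212400 rad/s
X_L = ωL = 48.85 Ω
X_C = 1/(ωC) = 71.89 Ω
Branch 1: Z₁ = R = 14.00 Ω
Branch 2 (series LC): Z₂ = j(X_L − X_C) = −j23.04 Ω
Parallel: Z = Z₁Z₂/(Z₁+Z₂), |Z| = 11.96 Ω, ∠Z = -31.28°
I = V/|Z| = 3.427 A
P = VI cos φ = 41 × 3.427 × cos(-31.28°) = 120.1 W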